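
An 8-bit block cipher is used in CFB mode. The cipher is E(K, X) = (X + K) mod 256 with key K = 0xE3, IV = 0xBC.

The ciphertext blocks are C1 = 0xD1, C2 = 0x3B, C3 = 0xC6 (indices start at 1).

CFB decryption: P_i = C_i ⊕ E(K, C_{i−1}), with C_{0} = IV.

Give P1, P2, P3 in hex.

P1: E(K, 0xBC) = 0x9F; 0xD1 ⊕ 0x9F = 0x4E.
P2: E(K, 0xD1) = 0xB4; 0x3B ⊕ 0xB4 = 0x8F.
P3: E(K, 0x3B) = 0x1E; 0xC6 ⊕ 0x1E = 0xD8.

P1 = 0x4E, P2 = 0x8F, P3 = 0xD8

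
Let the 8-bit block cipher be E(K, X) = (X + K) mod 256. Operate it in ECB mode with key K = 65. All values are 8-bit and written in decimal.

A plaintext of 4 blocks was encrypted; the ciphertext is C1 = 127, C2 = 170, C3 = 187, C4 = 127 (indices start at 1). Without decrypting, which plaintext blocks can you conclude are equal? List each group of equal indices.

P1 = P4

ECB encrypts each block independently with the same key, so equal ciphertext blocks imply equal plaintext blocks.
C1 = C4 = 127, so P1 = P4.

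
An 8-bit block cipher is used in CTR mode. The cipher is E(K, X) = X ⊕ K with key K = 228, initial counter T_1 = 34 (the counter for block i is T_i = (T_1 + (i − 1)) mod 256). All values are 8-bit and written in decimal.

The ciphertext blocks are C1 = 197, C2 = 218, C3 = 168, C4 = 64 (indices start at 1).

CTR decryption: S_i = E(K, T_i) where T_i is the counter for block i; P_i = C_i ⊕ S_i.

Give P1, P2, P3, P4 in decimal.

P1 = 3, P2 = 29, P3 = 104, P4 = 129

P1: T = 34, S = E(K, T) = 198; 197 ⊕ 198 = 3.
P2: T = 35, S = E(K, T) = 199; 218 ⊕ 199 = 29.
P3: T = 36, S = E(K, T) = 192; 168 ⊕ 192 = 104.
P4: T = 37, S = E(K, T) = 193; 64 ⊕ 193 = 129.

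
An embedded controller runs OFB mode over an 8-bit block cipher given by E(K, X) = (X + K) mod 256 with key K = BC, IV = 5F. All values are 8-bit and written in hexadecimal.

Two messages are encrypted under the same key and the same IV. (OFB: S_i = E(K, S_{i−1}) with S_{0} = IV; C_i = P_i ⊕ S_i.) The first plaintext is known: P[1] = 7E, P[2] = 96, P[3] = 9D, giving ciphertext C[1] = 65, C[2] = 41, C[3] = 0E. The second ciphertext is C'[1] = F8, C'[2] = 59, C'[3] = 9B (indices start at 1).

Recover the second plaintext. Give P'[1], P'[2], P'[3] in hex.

P'[1] = E3, P'[2] = 8E, P'[3] = 08

In OFB with a reused IV, both messages share the same keystream S_i, so C_i ⊕ C'_i = P_i ⊕ P'_i and thus P'_i = P_i ⊕ C_i ⊕ C'_i.
P'[1]: 7E ⊕ 65 ⊕ F8 = E3.
P'[2]: 96 ⊕ 41 ⊕ 59 = 8E.
P'[3]: 9D ⊕ 0E ⊕ 9B = 08.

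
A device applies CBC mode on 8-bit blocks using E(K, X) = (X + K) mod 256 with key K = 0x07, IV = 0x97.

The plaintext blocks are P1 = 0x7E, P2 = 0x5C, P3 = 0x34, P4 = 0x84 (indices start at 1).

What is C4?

CBC encryption: C_i = E(K, P_i ⊕ C_{i−1}), with C_{0} = IV.
C1: P1 ⊕ 0x97 = 0xE9; E(K, 0xE9) = 0xF0.
C2: P2 ⊕ 0xF0 = 0xAC; E(K, 0xAC) = 0xB3.
C3: P3 ⊕ 0xB3 = 0x87; E(K, 0x87) = 0x8E.
C4: P4 ⊕ 0x8E = 0x0A; E(K, 0x0A) = 0x11.

C4 = 0x11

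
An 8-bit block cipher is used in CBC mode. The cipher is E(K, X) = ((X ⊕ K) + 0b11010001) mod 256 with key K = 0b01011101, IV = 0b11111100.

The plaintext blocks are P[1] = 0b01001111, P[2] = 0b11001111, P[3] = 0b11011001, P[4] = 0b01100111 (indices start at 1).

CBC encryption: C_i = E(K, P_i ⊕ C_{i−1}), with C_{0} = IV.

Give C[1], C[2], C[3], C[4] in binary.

C[1] = 0b10111111, C[2] = 0b11111110, C[3] = 0b01001011, C[4] = 0b01000010

C[1]: P[1] ⊕ 0b11111100 = 0b10110011; E(K, 0b10110011) = 0b10111111.
C[2]: P[2] ⊕ 0b10111111 = 0b01110000; E(K, 0b01110000) = 0b11111110.
C[3]: P[3] ⊕ 0b11111110 = 0b00100111; E(K, 0b00100111) = 0b01001011.
C[4]: P[4] ⊕ 0b01001011 = 0b00101100; E(K, 0b00101100) = 0b01000010.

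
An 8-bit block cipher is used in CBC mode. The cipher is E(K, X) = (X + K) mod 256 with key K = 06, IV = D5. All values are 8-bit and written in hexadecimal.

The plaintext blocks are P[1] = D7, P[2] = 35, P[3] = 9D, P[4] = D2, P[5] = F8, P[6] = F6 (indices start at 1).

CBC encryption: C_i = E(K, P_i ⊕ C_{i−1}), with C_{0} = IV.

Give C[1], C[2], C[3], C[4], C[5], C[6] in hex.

C[1] = 08, C[2] = 43, C[3] = E4, C[4] = 3C, C[5] = CA, C[6] = 42

C[1]: P[1] ⊕ D5 = 02; E(K, 02) = 08.
C[2]: P[2] ⊕ 08 = 3D; E(K, 3D) = 43.
C[3]: P[3] ⊕ 43 = DE; E(K, DE) = E4.
C[4]: P[4] ⊕ E4 = 36; E(K, 36) = 3C.
C[5]: P[5] ⊕ 3C = C4; E(K, C4) = CA.
C[6]: P[6] ⊕ CA = 3C; E(K, 3C) = 42.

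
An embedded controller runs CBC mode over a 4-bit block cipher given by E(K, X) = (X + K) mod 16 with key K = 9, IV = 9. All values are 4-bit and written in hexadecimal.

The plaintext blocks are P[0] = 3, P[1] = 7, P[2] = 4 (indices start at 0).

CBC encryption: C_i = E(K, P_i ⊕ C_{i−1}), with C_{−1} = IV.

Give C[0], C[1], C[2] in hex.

C[0]: P[0] ⊕ 9 = A; E(K, A) = 3.
C[1]: P[1] ⊕ 3 = 4; E(K, 4) = D.
C[2]: P[2] ⊕ D = 9; E(K, 9) = 2.

C[0] = 3, C[1] = D, C[2] = 2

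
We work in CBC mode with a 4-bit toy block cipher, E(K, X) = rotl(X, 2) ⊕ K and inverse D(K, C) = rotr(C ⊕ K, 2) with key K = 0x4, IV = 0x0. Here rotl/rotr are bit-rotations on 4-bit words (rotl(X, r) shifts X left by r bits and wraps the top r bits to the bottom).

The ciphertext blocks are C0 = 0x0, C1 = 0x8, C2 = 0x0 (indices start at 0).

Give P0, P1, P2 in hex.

CBC decryption: P_i = D(K, C_i) ⊕ C_{i−1}, with C_{−1} = IV.
P0: D(K, 0x0) = 0x1; 0x1 ⊕ 0x0 = 0x1.
P1: D(K, 0x8) = 0x3; 0x3 ⊕ 0x0 = 0x3.
P2: D(K, 0x0) = 0x1; 0x1 ⊕ 0x8 = 0x9.

P0 = 0x1, P1 = 0x3, P2 = 0x9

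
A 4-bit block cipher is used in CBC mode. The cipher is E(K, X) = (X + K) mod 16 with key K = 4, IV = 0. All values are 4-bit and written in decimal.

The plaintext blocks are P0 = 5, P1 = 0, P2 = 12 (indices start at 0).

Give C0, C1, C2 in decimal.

C0 = 9, C1 = 13, C2 = 5

CBC encryption: C_i = E(K, P_i ⊕ C_{i−1}), with C_{−1} = IV.
C0: P0 ⊕ 0 = 5; E(K, 5) = 9.
C1: P1 ⊕ 9 = 9; E(K, 9) = 13.
C2: P2 ⊕ 13 = 1; E(K, 1) = 5.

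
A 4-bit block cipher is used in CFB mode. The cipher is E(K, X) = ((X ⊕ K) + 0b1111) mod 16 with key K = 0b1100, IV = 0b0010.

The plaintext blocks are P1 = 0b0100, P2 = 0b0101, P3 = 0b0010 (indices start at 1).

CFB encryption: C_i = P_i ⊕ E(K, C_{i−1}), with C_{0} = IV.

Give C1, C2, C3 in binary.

C1 = 0b1001, C2 = 0b0001, C3 = 0b1110

C1: E(K, 0b0010) = 0b1101; 0b0100 ⊕ 0b1101 = 0b1001.
C2: E(K, 0b1001) = 0b0100; 0b0101 ⊕ 0b0100 = 0b0001.
C3: E(K, 0b0001) = 0b1100; 0b0010 ⊕ 0b1100 = 0b1110.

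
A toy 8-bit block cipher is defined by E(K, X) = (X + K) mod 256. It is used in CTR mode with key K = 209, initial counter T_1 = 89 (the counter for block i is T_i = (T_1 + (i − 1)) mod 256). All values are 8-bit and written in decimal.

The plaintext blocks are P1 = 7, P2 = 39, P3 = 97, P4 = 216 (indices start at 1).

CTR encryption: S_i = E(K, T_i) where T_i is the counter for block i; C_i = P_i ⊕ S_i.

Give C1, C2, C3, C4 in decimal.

C1: T = 89, S = E(K, T) = 42; 7 ⊕ 42 = 45.
C2: T = 90, S = E(K, T) = 43; 39 ⊕ 43 = 12.
C3: T = 91, S = E(K, T) = 44; 97 ⊕ 44 = 77.
C4: T = 92, S = E(K, T) = 45; 216 ⊕ 45 = 245.

C1 = 45, C2 = 12, C3 = 77, C4 = 245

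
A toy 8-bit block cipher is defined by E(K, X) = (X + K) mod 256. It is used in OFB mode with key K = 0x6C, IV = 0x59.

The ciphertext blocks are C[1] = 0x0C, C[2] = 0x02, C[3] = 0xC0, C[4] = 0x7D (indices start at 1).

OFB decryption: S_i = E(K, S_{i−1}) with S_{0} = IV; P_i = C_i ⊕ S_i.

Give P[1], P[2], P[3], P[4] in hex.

P[1] = 0xC9, P[2] = 0x33, P[3] = 0x5D, P[4] = 0x74

P[1]: S = E(K, 0x59) = 0xC5; 0x0C ⊕ 0xC5 = 0xC9.
P[2]: S = E(K, 0xC5) = 0x31; 0x02 ⊕ 0x31 = 0x33.
P[3]: S = E(K, 0x31) = 0x9D; 0xC0 ⊕ 0x9D = 0x5D.
P[4]: S = E(K, 0x9D) = 0x09; 0x7D ⊕ 0x09 = 0x74.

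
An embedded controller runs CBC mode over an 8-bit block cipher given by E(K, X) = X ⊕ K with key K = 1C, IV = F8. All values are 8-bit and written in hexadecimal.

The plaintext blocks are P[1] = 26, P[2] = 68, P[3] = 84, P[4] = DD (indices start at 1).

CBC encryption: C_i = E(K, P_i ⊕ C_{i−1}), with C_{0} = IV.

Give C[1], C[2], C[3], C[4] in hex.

C[1]: P[1] ⊕ F8 = DE; E(K, DE) = C2.
C[2]: P[2] ⊕ C2 = AA; E(K, AA) = B6.
C[3]: P[3] ⊕ B6 = 32; E(K, 32) = 2E.
C[4]: P[4] ⊕ 2E = F3; E(K, F3) = EF.

C[1] = C2, C[2] = B6, C[3] = 2E, C[4] = EF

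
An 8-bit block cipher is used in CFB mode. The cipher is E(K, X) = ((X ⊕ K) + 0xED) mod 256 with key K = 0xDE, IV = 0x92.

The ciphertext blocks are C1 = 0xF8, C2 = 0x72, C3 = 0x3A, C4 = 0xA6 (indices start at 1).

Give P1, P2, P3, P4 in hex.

P1 = 0xC1, P2 = 0x61, P3 = 0xA3, P4 = 0x77

CFB decryption: P_i = C_i ⊕ E(K, C_{i−1}), with C_{0} = IV.
P1: E(K, 0x92) = 0x39; 0xF8 ⊕ 0x39 = 0xC1.
P2: E(K, 0xF8) = 0x13; 0x72 ⊕ 0x13 = 0x61.
P3: E(K, 0x72) = 0x99; 0x3A ⊕ 0x99 = 0xA3.
P4: E(K, 0x3A) = 0xD1; 0xA6 ⊕ 0xD1 = 0x77.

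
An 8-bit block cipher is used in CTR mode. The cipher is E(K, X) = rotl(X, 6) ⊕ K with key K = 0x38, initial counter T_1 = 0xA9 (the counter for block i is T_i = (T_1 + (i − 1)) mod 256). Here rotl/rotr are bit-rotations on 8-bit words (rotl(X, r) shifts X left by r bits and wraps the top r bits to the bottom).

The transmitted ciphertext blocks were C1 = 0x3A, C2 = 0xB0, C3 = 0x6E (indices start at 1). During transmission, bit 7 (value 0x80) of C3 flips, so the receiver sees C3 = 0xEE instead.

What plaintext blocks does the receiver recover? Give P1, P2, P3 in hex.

CTR decryption: S_i = E(K, T_i) where T_i is the counter for block i; P_i = C_i ⊕ S_i.
Only C3 changed, to 0xEE. In CTR, a change in C_i flips the same bit in P_i only; the keystream is unaffected. Decrypting the received ciphertext:
P1: T = 0xA9, S = E(K, T) = 0x52; 0x3A ⊕ 0x52 = 0x68.
P2: T = 0xAA, S = E(K, T) = 0x92; 0xB0 ⊕ 0x92 = 0x22.
P3: T = 0xAB, S = E(K, T) = 0xD2; 0xEE ⊕ 0xD2 = 0x3C.
Blocks that differ from the original plaintext: P3.

P1 = 0x68, P2 = 0x22, P3 = 0x3C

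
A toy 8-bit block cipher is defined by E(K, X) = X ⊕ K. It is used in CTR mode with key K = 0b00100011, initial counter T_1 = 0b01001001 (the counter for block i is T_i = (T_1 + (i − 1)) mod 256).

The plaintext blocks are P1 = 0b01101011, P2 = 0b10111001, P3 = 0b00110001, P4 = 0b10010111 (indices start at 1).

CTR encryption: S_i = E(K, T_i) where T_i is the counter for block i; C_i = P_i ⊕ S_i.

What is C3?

C1: T = 0b01001001, S = E(K, T) = 0b01101010; 0b01101011 ⊕ 0b01101010 = 0b00000001.
C2: T = 0b01001010, S = E(K, T) = 0b01101001; 0b10111001 ⊕ 0b01101001 = 0b11010000.
C3: T = 0b01001011, S = E(K, T) = 0b01101000; 0b00110001 ⊕ 0b01101000 = 0b01011001.

C3 = 0b01011001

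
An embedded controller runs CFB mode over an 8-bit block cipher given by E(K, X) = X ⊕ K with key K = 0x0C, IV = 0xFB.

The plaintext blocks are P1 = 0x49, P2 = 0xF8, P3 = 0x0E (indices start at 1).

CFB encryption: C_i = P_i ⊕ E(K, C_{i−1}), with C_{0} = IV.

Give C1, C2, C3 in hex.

C1 = 0xBE, C2 = 0x4A, C3 = 0x48

C1: E(K, 0xFB) = 0xF7; 0x49 ⊕ 0xF7 = 0xBE.
C2: E(K, 0xBE) = 0xB2; 0xF8 ⊕ 0xB2 = 0x4A.
C3: E(K, 0x4A) = 0x46; 0x0E ⊕ 0x46 = 0x48.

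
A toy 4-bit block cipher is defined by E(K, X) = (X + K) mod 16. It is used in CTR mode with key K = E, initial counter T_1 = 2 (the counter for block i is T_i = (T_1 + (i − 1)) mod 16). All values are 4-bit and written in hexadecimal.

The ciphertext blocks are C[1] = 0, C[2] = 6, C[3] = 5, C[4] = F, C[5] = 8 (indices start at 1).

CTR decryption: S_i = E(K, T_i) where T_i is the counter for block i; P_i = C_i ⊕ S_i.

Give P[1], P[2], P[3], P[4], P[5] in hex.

P[1] = 0, P[2] = 7, P[3] = 7, P[4] = C, P[5] = C

P[1]: T = 2, S = E(K, T) = 0; 0 ⊕ 0 = 0.
P[2]: T = 3, S = E(K, T) = 1; 6 ⊕ 1 = 7.
P[3]: T = 4, S = E(K, T) = 2; 5 ⊕ 2 = 7.
P[4]: T = 5, S = E(K, T) = 3; F ⊕ 3 = C.
P[5]: T = 6, S = E(K, T) = 4; 8 ⊕ 4 = C.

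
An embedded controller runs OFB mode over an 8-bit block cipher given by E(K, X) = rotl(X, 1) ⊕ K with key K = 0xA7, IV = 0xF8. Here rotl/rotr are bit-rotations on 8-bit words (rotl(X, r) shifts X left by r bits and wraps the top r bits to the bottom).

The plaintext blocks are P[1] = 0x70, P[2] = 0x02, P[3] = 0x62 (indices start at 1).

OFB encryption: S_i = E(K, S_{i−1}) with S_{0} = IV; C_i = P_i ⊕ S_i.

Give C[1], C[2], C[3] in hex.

C[1] = 0x26, C[2] = 0x09, C[3] = 0xD3

C[1]: S = E(K, 0xF8) = 0x56; 0x70 ⊕ 0x56 = 0x26.
C[2]: S = E(K, 0x56) = 0x0B; 0x02 ⊕ 0x0B = 0x09.
C[3]: S = E(K, 0x0B) = 0xB1; 0x62 ⊕ 0xB1 = 0xD3.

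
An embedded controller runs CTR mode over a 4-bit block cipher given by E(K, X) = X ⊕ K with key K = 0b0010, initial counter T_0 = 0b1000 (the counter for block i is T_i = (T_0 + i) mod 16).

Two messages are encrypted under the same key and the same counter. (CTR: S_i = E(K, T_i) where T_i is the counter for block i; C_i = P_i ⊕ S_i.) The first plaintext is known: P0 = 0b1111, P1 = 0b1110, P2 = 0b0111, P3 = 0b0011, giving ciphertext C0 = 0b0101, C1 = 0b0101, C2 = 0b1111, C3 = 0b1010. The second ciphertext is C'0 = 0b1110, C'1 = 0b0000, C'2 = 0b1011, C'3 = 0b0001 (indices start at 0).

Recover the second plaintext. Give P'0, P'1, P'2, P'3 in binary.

In CTR with a reused counter, both messages share the same keystream S_i, so C_i ⊕ C'_i = P_i ⊕ P'_i and thus P'_i = P_i ⊕ C_i ⊕ C'_i.
P'0: 0b1111 ⊕ 0b0101 ⊕ 0b1110 = 0b0100.
P'1: 0b1110 ⊕ 0b0101 ⊕ 0b0000 = 0b1011.
P'2: 0b0111 ⊕ 0b1111 ⊕ 0b1011 = 0b0011.
P'3: 0b0011 ⊕ 0b1010 ⊕ 0b0001 = 0b1000.

P'0 = 0b0100, P'1 = 0b1011, P'2 = 0b0011, P'3 = 0b1000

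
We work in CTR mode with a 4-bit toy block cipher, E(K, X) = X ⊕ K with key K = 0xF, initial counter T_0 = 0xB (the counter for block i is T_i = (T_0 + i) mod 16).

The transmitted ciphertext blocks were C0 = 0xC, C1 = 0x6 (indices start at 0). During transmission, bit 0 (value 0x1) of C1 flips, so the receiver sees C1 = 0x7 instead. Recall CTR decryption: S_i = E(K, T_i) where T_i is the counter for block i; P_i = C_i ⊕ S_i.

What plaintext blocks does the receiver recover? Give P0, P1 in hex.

Only C1 changed, to 0x7. In CTR, a change in C_i flips the same bit in P_i only; the keystream is unaffected. Decrypting the received ciphertext:
P0: T = 0xB, S = E(K, T) = 0x4; 0xC ⊕ 0x4 = 0x8.
P1: T = 0xC, S = E(K, T) = 0x3; 0x7 ⊕ 0x3 = 0x4.
Blocks that differ from the original plaintext: P1.

P0 = 0x8, P1 = 0x4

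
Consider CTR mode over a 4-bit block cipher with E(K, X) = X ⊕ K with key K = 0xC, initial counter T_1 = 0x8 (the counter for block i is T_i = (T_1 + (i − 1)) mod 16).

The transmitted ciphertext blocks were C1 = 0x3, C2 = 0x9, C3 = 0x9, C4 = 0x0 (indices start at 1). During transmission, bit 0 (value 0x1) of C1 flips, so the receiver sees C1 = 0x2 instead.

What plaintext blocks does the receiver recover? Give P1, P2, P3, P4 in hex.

CTR decryption: S_i = E(K, T_i) where T_i is the counter for block i; P_i = C_i ⊕ S_i.
Only C1 changed, to 0x2. In CTR, a change in C_i flips the same bit in P_i only; the keystream is unaffected. Decrypting the received ciphertext:
P1: T = 0x8, S = E(K, T) = 0x4; 0x2 ⊕ 0x4 = 0x6.
P2: T = 0x9, S = E(K, T) = 0x5; 0x9 ⊕ 0x5 = 0xC.
P3: T = 0xA, S = E(K, T) = 0x6; 0x9 ⊕ 0x6 = 0xF.
P4: T = 0xB, S = E(K, T) = 0x7; 0x0 ⊕ 0x7 = 0x7.
Blocks that differ from the original plaintext: P1.

P1 = 0x6, P2 = 0xC, P3 = 0xF, P4 = 0x7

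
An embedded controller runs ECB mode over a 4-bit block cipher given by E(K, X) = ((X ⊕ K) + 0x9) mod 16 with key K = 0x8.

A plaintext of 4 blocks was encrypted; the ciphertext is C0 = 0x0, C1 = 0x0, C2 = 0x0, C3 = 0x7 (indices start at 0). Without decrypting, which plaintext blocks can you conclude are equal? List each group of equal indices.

ECB encrypts each block independently with the same key, so equal ciphertext blocks imply equal plaintext blocks.
C0 = C1 = C2 = 0x0, so P0 = P1 = P2.

P0 = P1 = P2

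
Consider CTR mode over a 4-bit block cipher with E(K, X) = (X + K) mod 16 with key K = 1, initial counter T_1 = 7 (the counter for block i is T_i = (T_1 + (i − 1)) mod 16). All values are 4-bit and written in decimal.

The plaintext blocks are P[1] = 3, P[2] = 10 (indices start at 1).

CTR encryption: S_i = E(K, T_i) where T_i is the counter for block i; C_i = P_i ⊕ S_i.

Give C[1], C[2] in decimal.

C[1] = 11, C[2] = 3

C[1]: T = 7, S = E(K, T) = 8; 3 ⊕ 8 = 11.
C[2]: T = 8, S = E(K, T) = 9; 10 ⊕ 9 = 3.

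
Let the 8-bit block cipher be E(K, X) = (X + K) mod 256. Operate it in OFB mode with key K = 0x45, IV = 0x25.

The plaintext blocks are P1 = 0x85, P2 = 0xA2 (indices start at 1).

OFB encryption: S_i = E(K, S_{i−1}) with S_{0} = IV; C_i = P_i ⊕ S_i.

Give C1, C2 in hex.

C1: S = E(K, 0x25) = 0x6A; 0x85 ⊕ 0x6A = 0xEF.
C2: S = E(K, 0x6A) = 0xAF; 0xA2 ⊕ 0xAF = 0x0D.

C1 = 0xEF, C2 = 0x0D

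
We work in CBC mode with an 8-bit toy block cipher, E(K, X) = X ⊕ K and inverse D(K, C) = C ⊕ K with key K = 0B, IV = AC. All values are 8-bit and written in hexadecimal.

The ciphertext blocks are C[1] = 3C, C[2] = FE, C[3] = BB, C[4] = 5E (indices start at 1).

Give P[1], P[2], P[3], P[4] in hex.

P[1] = 9B, P[2] = C9, P[3] = 4E, P[4] = EE

CBC decryption: P_i = D(K, C_i) ⊕ C_{i−1}, with C_{0} = IV.
P[1]: D(K, 3C) = 37; 37 ⊕ AC = 9B.
P[2]: D(K, FE) = F5; F5 ⊕ 3C = C9.
P[3]: D(K, BB) = B0; B0 ⊕ FE = 4E.
P[4]: D(K, 5E) = 55; 55 ⊕ BB = EE.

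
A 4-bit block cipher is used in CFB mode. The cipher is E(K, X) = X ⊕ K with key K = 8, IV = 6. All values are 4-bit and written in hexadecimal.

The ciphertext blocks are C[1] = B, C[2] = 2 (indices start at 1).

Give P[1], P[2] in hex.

CFB decryption: P_i = C_i ⊕ E(K, C_{i−1}), with C_{0} = IV.
P[1]: E(K, 6) = E; B ⊕ E = 5.
P[2]: E(K, B) = 3; 2 ⊕ 3 = 1.

P[1] = 5, P[2] = 1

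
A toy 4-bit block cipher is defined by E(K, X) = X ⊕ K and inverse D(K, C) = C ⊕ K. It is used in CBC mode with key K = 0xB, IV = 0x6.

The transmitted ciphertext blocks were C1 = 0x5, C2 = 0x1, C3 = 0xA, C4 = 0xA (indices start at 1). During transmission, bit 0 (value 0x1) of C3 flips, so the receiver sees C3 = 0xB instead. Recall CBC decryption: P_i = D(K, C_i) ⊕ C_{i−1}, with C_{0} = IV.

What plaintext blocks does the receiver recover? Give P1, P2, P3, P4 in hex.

P1 = 0x8, P2 = 0xF, P3 = 0x1, P4 = 0xA

Only C3 changed, to 0xB. In CBC, a change in C_i garbles P_i and flips the same bit in P_{i+1}. Decrypting the received ciphertext:
P1: D(K, 0x5) = 0xE; 0xE ⊕ 0x6 = 0x8.
P2: D(K, 0x1) = 0xA; 0xA ⊕ 0x5 = 0xF.
P3: D(K, 0xB) = 0x0; 0x0 ⊕ 0x1 = 0x1.
P4: D(K, 0xA) = 0x1; 0x1 ⊕ 0xB = 0xA.
Blocks that differ from the original plaintext: P3, P4.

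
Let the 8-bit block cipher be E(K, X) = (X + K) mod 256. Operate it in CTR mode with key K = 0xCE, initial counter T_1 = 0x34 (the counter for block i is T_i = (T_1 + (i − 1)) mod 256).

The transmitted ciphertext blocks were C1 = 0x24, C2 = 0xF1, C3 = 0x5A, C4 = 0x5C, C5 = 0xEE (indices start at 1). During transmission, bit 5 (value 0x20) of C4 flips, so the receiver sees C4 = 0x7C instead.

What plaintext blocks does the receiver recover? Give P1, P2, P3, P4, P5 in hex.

P1 = 0x26, P2 = 0xF2, P3 = 0x5E, P4 = 0x79, P5 = 0xE8

CTR decryption: S_i = E(K, T_i) where T_i is the counter for block i; P_i = C_i ⊕ S_i.
Only C4 changed, to 0x7C. In CTR, a change in C_i flips the same bit in P_i only; the keystream is unaffected. Decrypting the received ciphertext:
P1: T = 0x34, S = E(K, T) = 0x02; 0x24 ⊕ 0x02 = 0x26.
P2: T = 0x35, S = E(K, T) = 0x03; 0xF1 ⊕ 0x03 = 0xF2.
P3: T = 0x36, S = E(K, T) = 0x04; 0x5A ⊕ 0x04 = 0x5E.
P4: T = 0x37, S = E(K, T) = 0x05; 0x7C ⊕ 0x05 = 0x79.
P5: T = 0x38, S = E(K, T) = 0x06; 0xEE ⊕ 0x06 = 0xE8.
Blocks that differ from the original plaintext: P4.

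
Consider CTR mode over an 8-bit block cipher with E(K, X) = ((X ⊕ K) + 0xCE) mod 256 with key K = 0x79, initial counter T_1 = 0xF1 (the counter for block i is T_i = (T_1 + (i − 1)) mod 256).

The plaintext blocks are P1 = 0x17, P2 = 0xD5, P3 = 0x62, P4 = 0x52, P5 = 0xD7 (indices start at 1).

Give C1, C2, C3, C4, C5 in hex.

CTR encryption: S_i = E(K, T_i) where T_i is the counter for block i; C_i = P_i ⊕ S_i.
C1: T = 0xF1, S = E(K, T) = 0x56; 0x17 ⊕ 0x56 = 0x41.
C2: T = 0xF2, S = E(K, T) = 0x59; 0xD5 ⊕ 0x59 = 0x8C.
C3: T = 0xF3, S = E(K, T) = 0x58; 0x62 ⊕ 0x58 = 0x3A.
C4: T = 0xF4, S = E(K, T) = 0x5B; 0x52 ⊕ 0x5B = 0x09.
C5: T = 0xF5, S = E(K, T) = 0x5A; 0xD7 ⊕ 0x5A = 0x8D.

C1 = 0x41, C2 = 0x8C, C3 = 0x3A, C4 = 0x09, C5 = 0x8D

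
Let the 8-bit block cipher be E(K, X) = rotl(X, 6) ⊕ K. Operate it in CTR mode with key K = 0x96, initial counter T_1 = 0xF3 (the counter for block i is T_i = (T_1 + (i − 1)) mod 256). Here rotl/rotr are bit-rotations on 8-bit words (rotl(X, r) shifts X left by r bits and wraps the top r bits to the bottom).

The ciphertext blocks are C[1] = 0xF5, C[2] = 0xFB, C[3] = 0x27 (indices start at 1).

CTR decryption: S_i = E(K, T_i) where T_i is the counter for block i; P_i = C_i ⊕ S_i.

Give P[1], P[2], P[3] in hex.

P[1] = 0x9F, P[2] = 0x50, P[3] = 0xCC

P[1]: T = 0xF3, S = E(K, T) = 0x6A; 0xF5 ⊕ 0x6A = 0x9F.
P[2]: T = 0xF4, S = E(K, T) = 0xAB; 0xFB ⊕ 0xAB = 0x50.
P[3]: T = 0xF5, S = E(K, T) = 0xEB; 0x27 ⊕ 0xEB = 0xCC.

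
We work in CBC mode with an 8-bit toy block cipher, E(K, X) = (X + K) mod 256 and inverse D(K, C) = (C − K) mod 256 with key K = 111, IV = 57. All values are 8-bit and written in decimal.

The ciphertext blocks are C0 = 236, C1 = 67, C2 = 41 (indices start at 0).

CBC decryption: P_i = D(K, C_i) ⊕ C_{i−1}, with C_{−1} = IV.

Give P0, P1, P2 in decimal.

P0: D(K, 236) = 125; 125 ⊕ 57 = 68.
P1: D(K, 67) = 212; 212 ⊕ 236 = 56.
P2: D(K, 41) = 186; 186 ⊕ 67 = 249.

P0 = 68, P1 = 56, P2 = 249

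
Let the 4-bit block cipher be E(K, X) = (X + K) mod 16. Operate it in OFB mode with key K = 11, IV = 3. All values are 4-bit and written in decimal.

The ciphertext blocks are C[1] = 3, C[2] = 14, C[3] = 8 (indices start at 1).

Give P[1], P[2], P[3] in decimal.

OFB decryption: S_i = E(K, S_{i−1}) with S_{0} = IV; P_i = C_i ⊕ S_i.
P[1]: S = E(K, 3) = 14; 3 ⊕ 14 = 13.
P[2]: S = E(K, 14) = 9; 14 ⊕ 9 = 7.
P[3]: S = E(K, 9) = 4; 8 ⊕ 4 = 12.

P[1] = 13, P[2] = 7, P[3] = 12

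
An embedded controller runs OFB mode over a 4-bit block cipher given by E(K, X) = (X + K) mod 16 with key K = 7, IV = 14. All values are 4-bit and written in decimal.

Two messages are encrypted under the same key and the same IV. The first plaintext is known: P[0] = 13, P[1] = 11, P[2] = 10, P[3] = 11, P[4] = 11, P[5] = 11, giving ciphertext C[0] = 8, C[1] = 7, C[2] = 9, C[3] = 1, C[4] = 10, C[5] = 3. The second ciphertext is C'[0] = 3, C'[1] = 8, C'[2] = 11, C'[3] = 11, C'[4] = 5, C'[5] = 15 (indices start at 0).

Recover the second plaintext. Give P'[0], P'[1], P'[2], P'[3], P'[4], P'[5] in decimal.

P'[0] = 6, P'[1] = 4, P'[2] = 8, P'[3] = 1, P'[4] = 4, P'[5] = 7

In OFB with a reused IV, both messages share the same keystream S_i, so C_i ⊕ C'_i = P_i ⊕ P'_i and thus P'_i = P_i ⊕ C_i ⊕ C'_i.
P'[0]: 13 ⊕ 8 ⊕ 3 = 6.
P'[1]: 11 ⊕ 7 ⊕ 8 = 4.
P'[2]: 10 ⊕ 9 ⊕ 11 = 8.
P'[3]: 11 ⊕ 1 ⊕ 11 = 1.
P'[4]: 11 ⊕ 10 ⊕ 5 = 4.
P'[5]: 11 ⊕ 3 ⊕ 15 = 7.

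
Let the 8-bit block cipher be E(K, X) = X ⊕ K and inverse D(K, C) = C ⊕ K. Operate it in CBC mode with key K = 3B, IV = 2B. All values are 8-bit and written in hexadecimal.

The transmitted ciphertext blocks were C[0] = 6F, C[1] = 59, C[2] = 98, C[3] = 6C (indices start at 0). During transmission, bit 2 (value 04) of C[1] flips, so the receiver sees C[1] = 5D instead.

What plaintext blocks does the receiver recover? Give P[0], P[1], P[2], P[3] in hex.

P[0] = 7F, P[1] = 09, P[2] = FE, P[3] = CF

CBC decryption: P_i = D(K, C_i) ⊕ C_{i−1}, with C_{−1} = IV.
Only C[1] changed, to 5D. In CBC, a change in C_i garbles P_i and flips the same bit in P_{i+1}. Decrypting the received ciphertext:
P[0]: D(K, 6F) = 54; 54 ⊕ 2B = 7F.
P[1]: D(K, 5D) = 66; 66 ⊕ 6F = 09.
P[2]: D(K, 98) = A3; A3 ⊕ 5D = FE.
P[3]: D(K, 6C) = 57; 57 ⊕ 98 = CF.
Blocks that differ from the original plaintext: P[1], P[2].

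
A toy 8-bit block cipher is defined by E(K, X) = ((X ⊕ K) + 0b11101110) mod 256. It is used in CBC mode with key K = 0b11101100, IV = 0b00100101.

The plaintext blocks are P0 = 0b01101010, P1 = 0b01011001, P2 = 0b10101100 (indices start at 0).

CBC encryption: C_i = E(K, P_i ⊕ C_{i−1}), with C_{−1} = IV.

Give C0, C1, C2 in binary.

C0: P0 ⊕ 0b00100101 = 0b01001111; E(K, 0b01001111) = 0b10010001.
C1: P1 ⊕ 0b10010001 = 0b11001000; E(K, 0b11001000) = 0b00010010.
C2: P2 ⊕ 0b00010010 = 0b10111110; E(K, 0b10111110) = 0b01000000.

C0 = 0b10010001, C1 = 0b00010010, C2 = 0b01000000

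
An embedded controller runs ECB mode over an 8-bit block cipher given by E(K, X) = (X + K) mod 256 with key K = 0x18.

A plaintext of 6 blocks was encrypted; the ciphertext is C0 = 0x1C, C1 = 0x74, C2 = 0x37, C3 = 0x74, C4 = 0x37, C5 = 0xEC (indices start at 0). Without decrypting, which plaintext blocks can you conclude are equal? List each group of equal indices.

P1 = P3; P2 = P4

ECB encrypts each block independently with the same key, so equal ciphertext blocks imply equal plaintext blocks.
C1 = C3 = 0x74, so P1 = P3.
C2 = C4 = 0x37, so P2 = P4.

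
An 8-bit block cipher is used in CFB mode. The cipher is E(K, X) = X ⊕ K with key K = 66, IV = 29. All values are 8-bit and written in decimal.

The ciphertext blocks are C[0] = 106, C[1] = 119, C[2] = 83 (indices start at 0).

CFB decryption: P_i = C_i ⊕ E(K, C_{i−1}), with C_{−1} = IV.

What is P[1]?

P[1]: E(K, 106) = 40; 119 ⊕ 40 = 95.

P[1] = 95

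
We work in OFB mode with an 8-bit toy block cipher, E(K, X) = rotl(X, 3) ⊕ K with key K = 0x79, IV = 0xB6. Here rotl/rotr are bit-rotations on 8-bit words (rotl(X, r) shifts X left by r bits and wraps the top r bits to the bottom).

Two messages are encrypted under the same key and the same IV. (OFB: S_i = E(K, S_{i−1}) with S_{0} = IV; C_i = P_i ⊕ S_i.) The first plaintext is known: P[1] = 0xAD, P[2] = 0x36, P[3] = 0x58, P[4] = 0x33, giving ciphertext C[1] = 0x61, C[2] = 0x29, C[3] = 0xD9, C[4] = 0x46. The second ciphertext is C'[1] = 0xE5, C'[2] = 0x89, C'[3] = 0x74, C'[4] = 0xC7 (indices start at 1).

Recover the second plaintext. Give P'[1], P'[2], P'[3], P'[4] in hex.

In OFB with a reused IV, both messages share the same keystream S_i, so C_i ⊕ C'_i = P_i ⊕ P'_i and thus P'_i = P_i ⊕ C_i ⊕ C'_i.
P'[1]: 0xAD ⊕ 0x61 ⊕ 0xE5 = 0x29.
P'[2]: 0x36 ⊕ 0x29 ⊕ 0x89 = 0x96.
P'[3]: 0x58 ⊕ 0xD9 ⊕ 0x74 = 0xF5.
P'[4]: 0x33 ⊕ 0x46 ⊕ 0xC7 = 0xB2.

P'[1] = 0x29, P'[2] = 0x96, P'[3] = 0xF5, P'[4] = 0xB2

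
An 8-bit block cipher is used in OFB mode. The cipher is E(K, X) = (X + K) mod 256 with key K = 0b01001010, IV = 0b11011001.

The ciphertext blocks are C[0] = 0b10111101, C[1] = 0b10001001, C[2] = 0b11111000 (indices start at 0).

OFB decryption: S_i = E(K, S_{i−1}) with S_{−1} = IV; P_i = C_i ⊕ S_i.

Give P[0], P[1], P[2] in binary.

P[0] = 0b10011110, P[1] = 0b11100100, P[2] = 0b01001111

P[0]: S = E(K, 0b11011001) = 0b00100011; 0b10111101 ⊕ 0b00100011 = 0b10011110.
P[1]: S = E(K, 0b00100011) = 0b01101101; 0b10001001 ⊕ 0b01101101 = 0b11100100.
P[2]: S = E(K, 0b01101101) = 0b10110111; 0b11111000 ⊕ 0b10110111 = 0b01001111.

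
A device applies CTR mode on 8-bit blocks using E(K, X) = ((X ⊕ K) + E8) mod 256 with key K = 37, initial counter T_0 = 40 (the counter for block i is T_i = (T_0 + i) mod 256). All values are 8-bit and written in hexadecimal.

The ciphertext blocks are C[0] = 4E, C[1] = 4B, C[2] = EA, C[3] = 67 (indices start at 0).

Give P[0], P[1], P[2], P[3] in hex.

CTR decryption: S_i = E(K, T_i) where T_i is the counter for block i; P_i = C_i ⊕ S_i.
P[0]: T = 40, S = E(K, T) = 5F; 4E ⊕ 5F = 11.
P[1]: T = 41, S = E(K, T) = 5E; 4B ⊕ 5E = 15.
P[2]: T = 42, S = E(K, T) = 5D; EA ⊕ 5D = B7.
P[3]: T = 43, S = E(K, T) = 5C; 67 ⊕ 5C = 3B.

P[0] = 11, P[1] = 15, P[2] = B7, P[3] = 3B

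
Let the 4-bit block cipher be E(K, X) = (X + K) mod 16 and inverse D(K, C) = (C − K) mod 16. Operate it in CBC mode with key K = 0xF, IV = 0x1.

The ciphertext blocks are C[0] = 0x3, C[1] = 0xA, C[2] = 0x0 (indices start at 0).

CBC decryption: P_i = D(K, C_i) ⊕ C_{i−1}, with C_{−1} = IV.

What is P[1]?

P[1]: D(K, 0xA) = 0xB; 0xB ⊕ 0x3 = 0x8.

P[1] = 0x8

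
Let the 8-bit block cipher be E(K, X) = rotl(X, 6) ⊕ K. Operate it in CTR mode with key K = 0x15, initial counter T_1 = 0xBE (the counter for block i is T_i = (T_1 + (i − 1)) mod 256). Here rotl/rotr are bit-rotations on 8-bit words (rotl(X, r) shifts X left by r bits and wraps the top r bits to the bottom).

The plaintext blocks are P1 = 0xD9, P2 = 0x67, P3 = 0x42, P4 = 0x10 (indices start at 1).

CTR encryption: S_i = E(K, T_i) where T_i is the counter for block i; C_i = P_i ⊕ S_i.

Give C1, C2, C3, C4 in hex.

C1: T = 0xBE, S = E(K, T) = 0xBA; 0xD9 ⊕ 0xBA = 0x63.
C2: T = 0xBF, S = E(K, T) = 0xFA; 0x67 ⊕ 0xFA = 0x9D.
C3: T = 0xC0, S = E(K, T) = 0x25; 0x42 ⊕ 0x25 = 0x67.
C4: T = 0xC1, S = E(K, T) = 0x65; 0x10 ⊕ 0x65 = 0x75.

C1 = 0x63, C2 = 0x9D, C3 = 0x67, C4 = 0x75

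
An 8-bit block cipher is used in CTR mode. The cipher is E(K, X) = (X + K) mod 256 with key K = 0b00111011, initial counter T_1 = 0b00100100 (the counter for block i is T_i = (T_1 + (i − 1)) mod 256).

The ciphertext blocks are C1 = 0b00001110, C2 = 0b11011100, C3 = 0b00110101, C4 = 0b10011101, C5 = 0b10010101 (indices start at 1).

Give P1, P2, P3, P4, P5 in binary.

CTR decryption: S_i = E(K, T_i) where T_i is the counter for block i; P_i = C_i ⊕ S_i.
P1: T = 0b00100100, S = E(K, T) = 0b01011111; 0b00001110 ⊕ 0b01011111 = 0b01010001.
P2: T = 0b00100101, S = E(K, T) = 0b01100000; 0b11011100 ⊕ 0b01100000 = 0b10111100.
P3: T = 0b00100110, S = E(K, T) = 0b01100001; 0b00110101 ⊕ 0b01100001 = 0b01010100.
P4: T = 0b00100111, S = E(K, T) = 0b01100010; 0b10011101 ⊕ 0b01100010 = 0b11111111.
P5: T = 0b00101000, S = E(K, T) = 0b01100011; 0b10010101 ⊕ 0b01100011 = 0b11110110.

P1 = 0b01010001, P2 = 0b10111100, P3 = 0b01010100, P4 = 0b11111111, P5 = 0b11110110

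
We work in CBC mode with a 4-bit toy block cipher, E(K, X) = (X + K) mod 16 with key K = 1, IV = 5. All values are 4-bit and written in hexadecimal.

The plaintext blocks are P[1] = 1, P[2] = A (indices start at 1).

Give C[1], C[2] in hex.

C[1] = 5, C[2] = 0

CBC encryption: C_i = E(K, P_i ⊕ C_{i−1}), with C_{0} = IV.
C[1]: P[1] ⊕ 5 = 4; E(K, 4) = 5.
C[2]: P[2] ⊕ 5 = F; E(K, F) = 0.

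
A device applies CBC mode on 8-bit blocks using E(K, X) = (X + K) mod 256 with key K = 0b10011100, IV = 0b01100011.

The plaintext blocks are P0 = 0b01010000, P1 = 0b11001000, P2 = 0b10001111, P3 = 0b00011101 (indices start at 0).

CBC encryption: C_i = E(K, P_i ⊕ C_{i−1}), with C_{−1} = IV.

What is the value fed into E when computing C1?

0b00000111

C0: P0 ⊕ 0b01100011 = 0b00110011; E(K, 0b00110011) = 0b11001111.
C1: P1 ⊕ 0b11001111 = 0b00000111; E(K, 0b00000111) = 0b10100011.
So the input to E for block 1 is 0b00000111.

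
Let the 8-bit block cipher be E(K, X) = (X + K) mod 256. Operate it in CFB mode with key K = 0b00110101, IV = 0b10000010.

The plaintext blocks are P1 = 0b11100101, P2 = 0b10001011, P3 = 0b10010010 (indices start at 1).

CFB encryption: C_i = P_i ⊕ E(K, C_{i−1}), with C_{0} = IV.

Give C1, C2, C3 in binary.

C1 = 0b01010010, C2 = 0b00001100, C3 = 0b11010011

C1: E(K, 0b10000010) = 0b10110111; 0b11100101 ⊕ 0b10110111 = 0b01010010.
C2: E(K, 0b01010010) = 0b10000111; 0b10001011 ⊕ 0b10000111 = 0b00001100.
C3: E(K, 0b00001100) = 0b01000001; 0b10010010 ⊕ 0b01000001 = 0b11010011.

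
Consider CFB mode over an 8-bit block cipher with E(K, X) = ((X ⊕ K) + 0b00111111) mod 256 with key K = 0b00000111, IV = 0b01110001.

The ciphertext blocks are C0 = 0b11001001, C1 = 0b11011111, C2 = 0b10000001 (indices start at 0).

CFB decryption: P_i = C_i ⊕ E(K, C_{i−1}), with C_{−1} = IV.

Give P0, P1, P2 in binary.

P0: E(K, 0b01110001) = 0b10110101; 0b11001001 ⊕ 0b10110101 = 0b01111100.
P1: E(K, 0b11001001) = 0b00001101; 0b11011111 ⊕ 0b00001101 = 0b11010010.
P2: E(K, 0b11011111) = 0b00010111; 0b10000001 ⊕ 0b00010111 = 0b10010110.

P0 = 0b01111100, P1 = 0b11010010, P2 = 0b10010110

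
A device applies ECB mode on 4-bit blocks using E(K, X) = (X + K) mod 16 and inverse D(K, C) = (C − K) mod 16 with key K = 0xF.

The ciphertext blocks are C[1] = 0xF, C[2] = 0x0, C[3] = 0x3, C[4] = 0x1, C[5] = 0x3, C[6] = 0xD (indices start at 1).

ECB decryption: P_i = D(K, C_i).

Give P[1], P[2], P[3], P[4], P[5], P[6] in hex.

P[1]: D(K, 0xF) = 0x0.
P[2]: D(K, 0x0) = 0x1.
P[3]: D(K, 0x3) = 0x4.
P[4]: D(K, 0x1) = 0x2.
P[5]: D(K, 0x3) = 0x4.
P[6]: D(K, 0xD) = 0xE.

P[1] = 0x0, P[2] = 0x1, P[3] = 0x4, P[4] = 0x2, P[5] = 0x4, P[6] = 0xE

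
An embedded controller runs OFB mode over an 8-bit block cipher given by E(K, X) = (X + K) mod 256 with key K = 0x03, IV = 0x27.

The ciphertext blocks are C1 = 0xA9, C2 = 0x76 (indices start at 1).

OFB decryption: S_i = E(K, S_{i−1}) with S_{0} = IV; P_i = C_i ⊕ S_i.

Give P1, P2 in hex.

P1 = 0x83, P2 = 0x5B

P1: S = E(K, 0x27) = 0x2A; 0xA9 ⊕ 0x2A = 0x83.
P2: S = E(K, 0x2A) = 0x2D; 0x76 ⊕ 0x2D = 0x5B.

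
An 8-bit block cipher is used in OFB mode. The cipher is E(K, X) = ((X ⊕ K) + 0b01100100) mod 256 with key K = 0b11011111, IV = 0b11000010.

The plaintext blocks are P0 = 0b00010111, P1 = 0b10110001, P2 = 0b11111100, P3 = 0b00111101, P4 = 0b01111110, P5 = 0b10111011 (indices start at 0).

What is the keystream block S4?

OFB encryption: S_i = E(K, S_{i−1}) with S_{−1} = IV; C_i = P_i ⊕ S_i.
C0: S = E(K, 0b11000010) = 0b10000001; 0b00010111 ⊕ 0b10000001 = 0b10010110.
C1: S = E(K, 0b10000001) = 0b11000010; 0b10110001 ⊕ 0b11000010 = 0b01110011.
C2: S = E(K, 0b11000010) = 0b10000001; 0b11111100 ⊕ 0b10000001 = 0b01111101.
C3: S = E(K, 0b10000001) = 0b11000010; 0b00111101 ⊕ 0b11000010 = 0b11111111.
C4: S = E(K, 0b11000010) = 0b10000001; 0b01111110 ⊕ 0b10000001 = 0b11111111.
So S4 = 0b10000001.

0b10000001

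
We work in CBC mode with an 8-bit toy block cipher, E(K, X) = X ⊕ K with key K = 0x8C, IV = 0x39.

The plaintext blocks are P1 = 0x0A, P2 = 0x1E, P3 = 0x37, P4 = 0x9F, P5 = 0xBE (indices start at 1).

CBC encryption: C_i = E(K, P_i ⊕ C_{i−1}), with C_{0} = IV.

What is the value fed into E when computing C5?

0x3B

C1: P1 ⊕ 0x39 = 0x33; E(K, 0x33) = 0xBF.
C2: P2 ⊕ 0xBF = 0xA1; E(K, 0xA1) = 0x2D.
C3: P3 ⊕ 0x2D = 0x1A; E(K, 0x1A) = 0x96.
C4: P4 ⊕ 0x96 = 0x09; E(K, 0x09) = 0x85.
C5: P5 ⊕ 0x85 = 0x3B; E(K, 0x3B) = 0xB7.
So the input to E for block 5 is 0x3B.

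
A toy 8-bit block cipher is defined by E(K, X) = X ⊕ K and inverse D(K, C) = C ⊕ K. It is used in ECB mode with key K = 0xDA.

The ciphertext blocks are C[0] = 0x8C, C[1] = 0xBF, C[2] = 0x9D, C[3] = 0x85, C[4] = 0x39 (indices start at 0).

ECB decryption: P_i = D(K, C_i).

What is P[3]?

P[3] = 0x5F

P[3]: D(K, 0x85) = 0x5F.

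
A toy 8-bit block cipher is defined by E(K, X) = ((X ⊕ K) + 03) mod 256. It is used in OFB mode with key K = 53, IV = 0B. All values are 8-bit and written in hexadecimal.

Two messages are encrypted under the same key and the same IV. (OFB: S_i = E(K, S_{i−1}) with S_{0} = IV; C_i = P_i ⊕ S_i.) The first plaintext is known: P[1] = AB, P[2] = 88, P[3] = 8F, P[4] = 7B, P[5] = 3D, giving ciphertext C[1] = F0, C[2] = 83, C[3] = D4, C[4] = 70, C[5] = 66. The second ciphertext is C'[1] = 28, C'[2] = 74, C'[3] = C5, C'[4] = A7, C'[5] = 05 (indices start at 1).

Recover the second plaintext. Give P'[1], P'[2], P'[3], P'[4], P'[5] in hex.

P'[1] = 73, P'[2] = 7F, P'[3] = 9E, P'[4] = AC, P'[5] = 5E

In OFB with a reused IV, both messages share the same keystream S_i, so C_i ⊕ C'_i = P_i ⊕ P'_i and thus P'_i = P_i ⊕ C_i ⊕ C'_i.
P'[1]: AB ⊕ F0 ⊕ 28 = 73.
P'[2]: 88 ⊕ 83 ⊕ 74 = 7F.
P'[3]: 8F ⊕ D4 ⊕ C5 = 9E.
P'[4]: 7B ⊕ 70 ⊕ A7 = AC.
P'[5]: 3D ⊕ 66 ⊕ 05 = 5E.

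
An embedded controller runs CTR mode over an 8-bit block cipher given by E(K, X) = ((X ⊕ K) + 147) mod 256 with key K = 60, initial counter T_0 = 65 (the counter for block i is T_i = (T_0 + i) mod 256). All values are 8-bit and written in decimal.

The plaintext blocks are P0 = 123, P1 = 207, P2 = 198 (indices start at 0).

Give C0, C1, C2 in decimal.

CTR encryption: S_i = E(K, T_i) where T_i is the counter for block i; C_i = P_i ⊕ S_i.
C0: T = 65, S = E(K, T) = 16; 123 ⊕ 16 = 107.
C1: T = 66, S = E(K, T) = 17; 207 ⊕ 17 = 222.
C2: T = 67, S = E(K, T) = 18; 198 ⊕ 18 = 212.

C0 = 107, C1 = 222, C2 = 212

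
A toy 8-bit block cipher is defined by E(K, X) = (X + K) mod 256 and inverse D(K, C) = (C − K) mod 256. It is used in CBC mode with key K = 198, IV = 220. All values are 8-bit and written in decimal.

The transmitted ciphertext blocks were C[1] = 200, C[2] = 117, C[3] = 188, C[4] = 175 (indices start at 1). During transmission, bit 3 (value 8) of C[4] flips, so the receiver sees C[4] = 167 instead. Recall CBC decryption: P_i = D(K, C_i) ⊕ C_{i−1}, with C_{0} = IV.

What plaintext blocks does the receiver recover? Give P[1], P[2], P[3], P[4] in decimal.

Only C[4] changed, to 167. In CBC, a change in C_i garbles P_i and flips the same bit in P_{i+1}. Decrypting the received ciphertext:
P[1]: D(K, 200) = 2; 2 ⊕ 220 = 222.
P[2]: D(K, 117) = 175; 175 ⊕ 200 = 103.
P[3]: D(K, 188) = 246; 246 ⊕ 117 = 131.
P[4]: D(K, 167) = 225; 225 ⊕ 188 = 93.
Blocks that differ from the original plaintext: P[4].

P[1] = 222, P[2] = 103, P[3] = 131, P[4] = 93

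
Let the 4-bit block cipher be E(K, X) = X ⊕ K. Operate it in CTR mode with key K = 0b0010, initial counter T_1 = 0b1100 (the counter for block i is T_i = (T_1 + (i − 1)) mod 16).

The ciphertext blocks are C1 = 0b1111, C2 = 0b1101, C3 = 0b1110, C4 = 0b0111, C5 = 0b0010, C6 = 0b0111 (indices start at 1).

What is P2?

CTR decryption: S_i = E(K, T_i) where T_i is the counter for block i; P_i = C_i ⊕ S_i.
P2: T = 0b1101, S = E(K, T) = 0b1111; 0b1101 ⊕ 0b1111 = 0b0010.

P2 = 0b0010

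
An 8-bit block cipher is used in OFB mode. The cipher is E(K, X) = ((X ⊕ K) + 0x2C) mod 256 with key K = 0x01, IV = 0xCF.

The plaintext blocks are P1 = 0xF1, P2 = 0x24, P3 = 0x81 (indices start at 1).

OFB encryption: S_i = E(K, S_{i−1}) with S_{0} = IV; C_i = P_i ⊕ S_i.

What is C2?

C1: S = E(K, 0xCF) = 0xFA; 0xF1 ⊕ 0xFA = 0x0B.
C2: S = E(K, 0xFA) = 0x27; 0x24 ⊕ 0x27 = 0x03.

C2 = 0x03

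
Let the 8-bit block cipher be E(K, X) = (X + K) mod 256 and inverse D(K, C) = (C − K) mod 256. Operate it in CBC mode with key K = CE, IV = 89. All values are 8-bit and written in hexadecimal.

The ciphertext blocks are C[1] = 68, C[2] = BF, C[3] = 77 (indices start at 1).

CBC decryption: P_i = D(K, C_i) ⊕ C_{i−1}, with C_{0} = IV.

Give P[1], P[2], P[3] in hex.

P[1]: D(K, 68) = 9A; 9A ⊕ 89 = 13.
P[2]: D(K, BF) = F1; F1 ⊕ 68 = 99.
P[3]: D(K, 77) = A9; A9 ⊕ BF = 16.

P[1] = 13, P[2] = 99, P[3] = 16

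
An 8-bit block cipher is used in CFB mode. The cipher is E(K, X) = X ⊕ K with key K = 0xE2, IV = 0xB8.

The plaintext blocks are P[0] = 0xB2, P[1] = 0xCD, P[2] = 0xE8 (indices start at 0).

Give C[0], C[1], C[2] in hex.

CFB encryption: C_i = P_i ⊕ E(K, C_{i−1}), with C_{−1} = IV.
C[0]: E(K, 0xB8) = 0x5A; 0xB2 ⊕ 0x5A = 0xE8.
C[1]: E(K, 0xE8) = 0x0A; 0xCD ⊕ 0x0A = 0xC7.
C[2]: E(K, 0xC7) = 0x25; 0xE8 ⊕ 0x25 = 0xCD.

C[0] = 0xE8, C[1] = 0xC7, C[2] = 0xCD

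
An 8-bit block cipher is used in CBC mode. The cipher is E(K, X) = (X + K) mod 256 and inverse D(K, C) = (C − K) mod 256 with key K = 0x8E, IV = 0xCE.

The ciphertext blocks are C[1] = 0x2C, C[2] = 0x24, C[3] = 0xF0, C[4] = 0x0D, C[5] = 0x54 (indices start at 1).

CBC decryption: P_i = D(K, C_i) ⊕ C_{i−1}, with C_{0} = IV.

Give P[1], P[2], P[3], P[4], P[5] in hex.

P[1]: D(K, 0x2C) = 0x9E; 0x9E ⊕ 0xCE = 0x50.
P[2]: D(K, 0x24) = 0x96; 0x96 ⊕ 0x2C = 0xBA.
P[3]: D(K, 0xF0) = 0x62; 0x62 ⊕ 0x24 = 0x46.
P[4]: D(K, 0x0D) = 0x7F; 0x7F ⊕ 0xF0 = 0x8F.
P[5]: D(K, 0x54) = 0xC6; 0xC6 ⊕ 0x0D = 0xCB.

P[1] = 0x50, P[2] = 0xBA, P[3] = 0x46, P[4] = 0x8F, P[5] = 0xCB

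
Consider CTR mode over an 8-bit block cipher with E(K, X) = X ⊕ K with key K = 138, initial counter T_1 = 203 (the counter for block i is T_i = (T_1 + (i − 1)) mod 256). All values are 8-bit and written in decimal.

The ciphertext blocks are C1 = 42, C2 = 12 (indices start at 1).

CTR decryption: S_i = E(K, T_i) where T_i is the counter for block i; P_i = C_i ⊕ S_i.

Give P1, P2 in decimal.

P1: T = 203, S = E(K, T) = 65; 42 ⊕ 65 = 107.
P2: T = 204, S = E(K, T) = 70; 12 ⊕ 70 = 74.

P1 = 107, P2 = 74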